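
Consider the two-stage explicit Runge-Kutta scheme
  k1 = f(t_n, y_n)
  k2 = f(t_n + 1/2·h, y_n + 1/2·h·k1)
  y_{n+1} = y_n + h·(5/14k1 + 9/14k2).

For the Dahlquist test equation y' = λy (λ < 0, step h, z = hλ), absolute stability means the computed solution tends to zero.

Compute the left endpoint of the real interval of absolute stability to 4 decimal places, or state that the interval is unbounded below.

left endpoint -3.1111.

With y'=λy (z=hλ):
  k1=λy_n ⇒ h·k1=z·y_n;  k2=λ(1+1/2z)y_n ⇒ h·k2=z(1+1/2z)y_n
  y_{n+1}/y_n = 1 + 5/14z + 9/14z(1+1/2z) = 1 + z + 9/28z²
  Hence R(z) = 1 + z + 9/28z².

Need |R(x)|<1, x<0.
x=-0.87: |R|=0.3733
R=1: x+9/28x²=0 ⇒ x=−28/9=-3.1111; min R=1−1/(4·9/28)=0.2222>−1
Confirm numerically:
  x=-2.960: |R|=0.85623 <1
  x=-2.538: |R|=0.53246 <1
  x=-2.210: |R|=0.35989 <1
  x=-1.287: |R|=0.24540 <1
  x=-3.537: |R|=1.48419 >1
  x=-3.532: |R|=1.47783 >1
  x=-3.217: |R|=1.10949 >1
Stable set (-3.1111, 0).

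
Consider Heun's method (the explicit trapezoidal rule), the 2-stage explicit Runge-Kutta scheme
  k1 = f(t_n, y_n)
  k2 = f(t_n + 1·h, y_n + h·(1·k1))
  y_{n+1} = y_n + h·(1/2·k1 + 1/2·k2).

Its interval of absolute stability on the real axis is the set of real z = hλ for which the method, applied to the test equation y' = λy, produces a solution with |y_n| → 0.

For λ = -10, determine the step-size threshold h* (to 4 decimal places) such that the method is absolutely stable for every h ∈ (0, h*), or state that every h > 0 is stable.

Set f=λy, z=hλ:
  order 2, 2-stage ⇒ R(z)=1+z+z^2/2
  (e.g. R(-0.36)=0.70480, |R|=0.70480)

Need |R(x)|<1, x<0.
x=-0.36: |R|=0.7048
|R(-2.01)|=1.0100 |R(-1.32)|=0.5512 |R(-0.54)|=0.6058
Bisect:
  x_lo=-2.4364 |R|=1.5316  x_hi=-0.1282 |R|=0.8800
  mid=-1.28230 |R|=0.53985 →hi
  mid=-1.85933 |R|=0.86923 →hi
  mid=-2.14785 |R|=1.15878 →lo
  mid=-2.00359 |R|=1.00360 →lo
  mid=-1.93146 |R|=0.93381 →hi
  mid=-1.96752 |R|=0.96805 →hi
  mid=-1.98556 |R|=0.98566 →hi
  ...
  [-2.00007,-1.99993] ⇒ x*=-2.0000
Interval (-2.0000, 0).

(-2.0000,0); λ=-10 ⇒ h* = 0.2000.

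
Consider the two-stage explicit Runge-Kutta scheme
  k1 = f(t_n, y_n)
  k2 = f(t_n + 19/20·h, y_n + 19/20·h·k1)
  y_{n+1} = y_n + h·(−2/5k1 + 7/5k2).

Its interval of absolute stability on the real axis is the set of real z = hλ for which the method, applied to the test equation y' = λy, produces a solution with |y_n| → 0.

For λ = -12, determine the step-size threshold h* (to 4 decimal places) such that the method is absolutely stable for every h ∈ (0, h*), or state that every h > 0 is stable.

Set f=λy, z=hλ:
  k1=λy_n ⇒ h·k1=z·y_n;  k2=λ(1+19/20z)y_n ⇒ h·k2=z(1+19/20z)y_n
  y_{n+1}/y_n = 1 − 2/5z + 7/5z(1+19/20z) = 1 + z + 133/100z²
  ⇒ R(z) = 1 + z + 133/100z².

Find x<0 with |R(x)|<1.
x=-0.94: |R|=1.2352
R=1: x+133/100x²=0 ⇒ x=−100/133=-0.7519; min R=1−1/(4·133/100)=0.8120>−1
Confirm numerically:
  x=-0.476: |R|=0.82535 <1
  x=-0.417: |R|=0.81427 <1
  x=-0.413: |R|=0.81386 <1
  x=-1.022: |R|=1.36716 >1
  x=-0.867: |R|=1.13275 >1
  x=-0.784: |R|=1.03349 >1
Stable set (-0.7519, 0).

(-0.7519,0); λ=-12 ⇒ h* = (100/133)/12 = 0.0627.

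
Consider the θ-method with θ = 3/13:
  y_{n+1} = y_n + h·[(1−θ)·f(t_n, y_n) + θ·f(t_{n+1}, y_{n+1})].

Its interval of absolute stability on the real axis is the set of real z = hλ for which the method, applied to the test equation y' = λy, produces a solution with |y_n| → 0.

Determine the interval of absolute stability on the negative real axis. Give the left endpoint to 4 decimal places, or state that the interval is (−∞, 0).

(-3.7143, 0).

On y'=λy, z=hλ:
  y_{n+1} = y_n + z·[10/13·y_n + 3/13·y_{n+1}] ⇒ (1 − 3/13z)y_{n+1} = (1 + 10/13z)y_n
  R(z) = (1 + 10/13z)/(1 − 3/13z).

Find x<0 with |R(x)|<1.
x=-1.55: |R|=0.1416
R=−1: 1+10/13x = −1+3/13x ⇒ -7/13x=2 ⇒ x=2/(-7/13)=-3.7143
Confirm numerically:
  x=-3.472: |R|=0.92757 <1
  x=-3.147: |R|=0.82305 <1
  x=-2.695: |R|=0.66161 <1
  x=-4.305: |R|=1.15956 >1
  x=-4.253: |R|=1.14640 >1
  x=-3.985: |R|=1.07594 >1
Interval (-3.7143, 0).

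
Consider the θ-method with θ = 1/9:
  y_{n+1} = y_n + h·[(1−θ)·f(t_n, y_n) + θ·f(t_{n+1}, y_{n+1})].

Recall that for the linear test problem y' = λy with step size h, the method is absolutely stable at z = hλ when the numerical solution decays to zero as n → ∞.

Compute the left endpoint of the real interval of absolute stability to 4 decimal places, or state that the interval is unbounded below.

Set f=λy, z=hλ:
  y_{n+1} = y_n + z·[8/9·y_n + 1/9·y_{n+1}] ⇒ (1 − 1/9z)y_{n+1} = (1 + 8/9z)y_n
  ⇒ R(z) = (1 + 8/9z)/(1 − 1/9z).

Need |R(x)|<1, x<0.
x=-0.68: |R|=0.3678
R=−1: 1+8/9x = −1+1/9x ⇒ -7/9x=2 ⇒ x=2/(-7/9)=-2.5714
Confirm numerically:
  x=-2.402: |R|=0.89598 <1
  x=-2.367: |R|=0.87411 <1
  x=-1.265: |R|=0.10911 <1
  x=-2.800: |R|=1.13559 >1
  x=-2.654: |R|=1.04960 >1
Stable set (-2.5714, 0).

left endpoint -2.5714.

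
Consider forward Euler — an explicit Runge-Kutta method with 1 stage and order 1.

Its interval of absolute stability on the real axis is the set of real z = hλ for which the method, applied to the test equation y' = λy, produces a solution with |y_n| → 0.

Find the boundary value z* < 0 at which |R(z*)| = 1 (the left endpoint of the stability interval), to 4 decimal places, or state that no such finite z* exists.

On y'=λy, z=hλ:
  order 1, 1-stage ⇒ R(z)=1+z
  (e.g. R(-1.34)=-0.34000, |R|=0.34000)

Solve |R(x)|<1 on ℝ⁻.
x=-1.34: |R|=0.3400
|R(-2.33)|=1.3300 |R(-2.01)|=1.0100 |R(-0.72)|=0.2800
Bisect:
  x_lo=-2.5089 |R|=1.5089  x_hi=-0.2347 |R|=0.7653
  mid=-1.37181 |R|=0.37181 →hi
  mid=-1.94035 |R|=0.94035 →hi
  mid=-2.22462 |R|=1.22462 →lo
  mid=-2.08248 |R|=1.08248 →lo
  mid=-2.01141 |R|=1.01141 →lo
  mid=-1.97588 |R|=0.97588 →hi
  mid=-1.99365 |R|=0.99365 →hi
  mid=-2.00253 |R|=1.00253 →lo
  mid=-1.99809 |R|=0.99809 →hi
  mid=-2.00031 |R|=1.00031 →lo
  ...
  [-2.00003,-1.99989] ⇒ x*=-2.0000
So |R|<1 on (-2.0000, 0).

left endpoint -2.0000.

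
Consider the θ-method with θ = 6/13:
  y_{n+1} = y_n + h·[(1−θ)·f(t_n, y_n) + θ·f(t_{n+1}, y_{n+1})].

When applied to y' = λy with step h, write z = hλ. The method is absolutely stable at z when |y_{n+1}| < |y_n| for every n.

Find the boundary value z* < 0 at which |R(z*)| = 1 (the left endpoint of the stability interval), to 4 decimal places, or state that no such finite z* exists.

z* = -26.0000.

Set f=λy, z=hλ:
  y_{n+1} = y_n + z·[7/13·y_n + 6/13·y_{n+1}] ⇒ (1 − 6/13z)y_{n+1} = (1 + 7/13z)y_n
  Hence R(z) = (1 + 7/13z)/(1 − 6/13z).

Find x<0 with |R(x)|<1.
x=-1.13: |R|=0.2573
R=−1: 1+7/13x = −1+6/13x ⇒ -1/13x=2 ⇒ x=2/(-1/13)=-26.0000
Confirm numerically:
  x=-22.346: |R|=0.97516 <1
  x=-18.695: |R|=0.94164 <1
  x=-16.026: |R|=0.90863 <1
  x=-26.461: |R|=1.00268 >1
  x=-26.445: |R|=1.00259 >1
Interval (-26.0000, 0).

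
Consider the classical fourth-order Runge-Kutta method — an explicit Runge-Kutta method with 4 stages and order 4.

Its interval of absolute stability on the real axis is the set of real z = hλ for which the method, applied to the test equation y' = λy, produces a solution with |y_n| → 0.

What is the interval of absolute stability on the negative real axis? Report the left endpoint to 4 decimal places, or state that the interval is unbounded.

On y'=λy, z=hλ:
  order 4, 4-stage ⇒ R(z)=1+z+z^2/2+z^3/6+z^4/24
  (e.g. R(-0.94)=0.39590, |R|=0.39590)

Find x<0 with |R(x)|<1.
x=-0.94: |R|=0.3959
|R(-2.59)|=0.7433 |R(-1.67)|=0.2723 |R(-1.15)|=0.3306
Bisect:
  x_lo=-3.6650 |R|=3.3641  x_hi=-0.1094 |R|=0.8964
  mid=-1.88723 |R|=0.30187 →hi
  mid=-2.77613 |R|=0.98627 →hi
  mid=-3.22058 |R|=1.88066 →lo
  mid=-2.99836 |R|=1.37172 →lo
  mid=-2.88724 |R|=1.16491 →lo
  mid=-2.83169 |R|=1.07223 →lo
  mid=-2.80391 |R|=1.02843 →lo
  ...
  [-2.78546,-2.78525] ⇒ x*=-2.7853
Interval (-2.7853, 0).

z∈(-2.7853,0).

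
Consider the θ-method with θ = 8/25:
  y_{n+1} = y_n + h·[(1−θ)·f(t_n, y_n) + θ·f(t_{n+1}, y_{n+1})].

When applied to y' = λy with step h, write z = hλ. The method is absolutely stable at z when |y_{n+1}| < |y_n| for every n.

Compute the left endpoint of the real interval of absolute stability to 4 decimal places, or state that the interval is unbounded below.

left endpoint -5.5556.

Set f=λy, z=hλ:
  y_{n+1} = y_n + z·[17/25·y_n + 8/25·y_{n+1}] ⇒ (1 − 8/25z)y_{n+1} = (1 + 17/25z)y_n
  so R(z) = (1 + 17/25z)/(1 − 8/25z).

Need |R(x)|<1, x<0.
x=-1.27: |R|=0.0970
R=−1: 1+17/25x = −1+8/25x ⇒ -9/25x=2 ⇒ x=2/(-9/25)=-5.5556
Confirm numerically:
  x=-5.238: |R|=0.95728 <1
  x=-4.717: |R|=0.87970 <1
  x=-4.493: |R|=0.84309 <1
  x=-2.720: |R|=0.45423 <1
  x=-5.809: |R|=1.03191 >1
  x=-5.806: |R|=1.03155 >1
  x=-5.620: |R|=1.00829 >1
So |R|<1 on (-5.5556, 0).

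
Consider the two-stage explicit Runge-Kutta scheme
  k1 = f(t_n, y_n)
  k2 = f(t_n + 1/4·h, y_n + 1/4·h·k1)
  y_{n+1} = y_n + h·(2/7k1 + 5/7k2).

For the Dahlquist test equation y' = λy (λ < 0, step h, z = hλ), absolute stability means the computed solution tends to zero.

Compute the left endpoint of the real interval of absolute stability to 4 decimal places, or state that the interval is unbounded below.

left endpoint -5.6000.

On y'=λy, z=hλ:
  k1=λy_n ⇒ h·k1=z·y_n;  k2=λ(1+1/4z)y_n ⇒ h·k2=z(1+1/4z)y_n
  y_{n+1}/y_n = 1 + 2/7z + 5/7z(1+1/4z) = 1 + z + 5/28z²
  so R(z) = 1 + z + 5/28z².

Boundary: |R(x)|=1, x<0.
x=-1.79: |R|=0.2178
R=1: x+5/28x²=0 ⇒ x=−28/5=-5.6000; min R=1−1/(4·5/28)=-0.4000>−1
Confirm numerically:
  x=-4.773: |R|=0.29513 <1
  x=-3.668: |R|=0.26546 <1
  x=-3.107: |R|=0.38317 <1
  x=-2.947: |R|=0.39614 <1
  x=-5.925: |R|=1.34386 >1
  x=-5.870: |R|=1.28302 >1
Interval (-5.6000, 0).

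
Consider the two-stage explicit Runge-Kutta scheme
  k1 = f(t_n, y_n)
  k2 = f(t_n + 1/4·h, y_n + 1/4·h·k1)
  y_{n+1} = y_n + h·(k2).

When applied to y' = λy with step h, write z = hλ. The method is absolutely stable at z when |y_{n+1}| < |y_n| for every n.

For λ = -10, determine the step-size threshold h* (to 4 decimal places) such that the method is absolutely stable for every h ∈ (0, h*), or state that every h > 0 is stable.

(-4.0000,0); λ=-10 ⇒ h* = (4)/10 = 0.4000.

Set f=λy, z=hλ:
  k1=λy_n ⇒ h·k1=z·y_n;  k2=λ(1+1/4z)y_n ⇒ h·k2=z(1+1/4z)y_n
  y_{n+1}/y_n = 1 + z(1+1/4z) = 1 + z + 1/4z²
  ⇒ R(z) = 1 + z + 1/4z².

Boundary: |R(x)|=1, x<0.
x=-0.6: |R|=0.4900
R=1: x+1/4x²=0 ⇒ x=−4=-4.0000; min R=1−1/(4·1/4)=0.0000>−1
Confirm numerically:
  x=-3.966: |R|=0.96629 <1
  x=-3.797: |R|=0.80730 <1
  x=-1.766: |R|=0.01369 <1
  x=-4.105: |R|=1.10776 >1
  x=-4.042: |R|=1.04244 >1
Interval (-4.0000, 0).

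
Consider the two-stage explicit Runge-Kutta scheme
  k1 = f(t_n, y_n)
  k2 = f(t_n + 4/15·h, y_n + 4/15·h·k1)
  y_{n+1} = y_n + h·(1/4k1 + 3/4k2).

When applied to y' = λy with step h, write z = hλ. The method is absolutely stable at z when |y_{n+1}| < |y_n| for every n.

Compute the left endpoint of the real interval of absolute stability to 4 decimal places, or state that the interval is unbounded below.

z* = -5.0000.

With y'=λy (z=hλ):
  k1=λy_n ⇒ h·k1=z·y_n;  k2=λ(1+4/15z)y_n ⇒ h·k2=z(1+4/15z)y_n
  y_{n+1}/y_n = 1 + 1/4z + 3/4z(1+4/15z) = 1 + z + 1/5z²
  ⇒ R(z) = 1 + z + 1/5z².

Need |R(x)|<1, x<0.
x=-0.47: |R|=0.5742
R=1: x+1/5x²=0 ⇒ x=−5=-5.0000; min R=1−1/(4·1/5)=-0.2500>−1
Confirm numerically:
  x=-4.815: |R|=0.82185 <1
  x=-3.702: |R|=0.03896 <1
  x=-3.691: |R|=0.03370 <1
  x=-5.098: |R|=1.09992 >1
  x=-5.091: |R|=1.09266 >1
Stable set (-5.0000, 0).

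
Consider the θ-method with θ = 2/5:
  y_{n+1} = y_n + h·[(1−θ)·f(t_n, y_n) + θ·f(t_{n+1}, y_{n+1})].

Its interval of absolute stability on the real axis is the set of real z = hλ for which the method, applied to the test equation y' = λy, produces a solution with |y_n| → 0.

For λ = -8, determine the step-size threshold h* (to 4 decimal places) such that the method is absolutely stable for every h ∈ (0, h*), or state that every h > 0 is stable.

(-10.0000,0); λ=-8 ⇒ h* = (10)/8 = 1.2500.

Test eqn y'=λy, z=hλ:
  y_{n+1} = y_n + z·[3/5·y_n + 2/5·y_{n+1}] ⇒ (1 − 2/5z)y_{n+1} = (1 + 3/5z)y_n
  ⇒ R(z) = (1 + 3/5z)/(1 − 2/5z).

Find x<0 with |R(x)|<1.
x=-1.47: |R|=0.0743
R=−1: 1+3/5x = −1+2/5x ⇒ -1/5x=2 ⇒ x=2/(-1/5)=-10.0000
Confirm numerically:
  x=-9.115: |R|=0.96190 <1
  x=-7.846: |R|=0.89590 <1
  x=-6.425: |R|=0.79972 <1
  x=-10.283: |R|=1.01107 >1
  x=-10.058: |R|=1.00231 >1
Interval (-10.0000, 0).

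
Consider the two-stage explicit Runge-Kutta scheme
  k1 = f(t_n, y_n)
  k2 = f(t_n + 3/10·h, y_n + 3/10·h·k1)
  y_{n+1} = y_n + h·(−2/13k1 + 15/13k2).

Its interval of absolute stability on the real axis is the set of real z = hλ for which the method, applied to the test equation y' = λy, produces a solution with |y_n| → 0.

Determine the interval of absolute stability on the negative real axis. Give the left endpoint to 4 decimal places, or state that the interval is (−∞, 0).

(-2.8889, 0).

Test eqn y'=λy, z=hλ:
  k1=λy_n ⇒ h·k1=z·y_n;  k2=λ(1+3/10z)y_n ⇒ h·k2=z(1+3/10z)y_n
  y_{n+1}/y_n = 1 − 2/13z + 15/13z(1+3/10z) = 1 + z + 9/26z²
  so R(z) = 1 + z + 9/26z².

Need |R(x)|<1, x<0.
x=-1.15: |R|=0.3078
R=1: x+9/26x²=0 ⇒ x=−26/9=-2.8889; min R=1−1/(4·9/26)=0.2778>−1
Confirm numerically:
  x=-1.943: |R|=0.36382 <1
  x=-1.562: |R|=0.28256 <1
  x=-1.395: |R|=0.27862 <1
  x=-3.097: |R|=1.22310 >1
  x=-2.959: |R|=1.07181 >1
  x=-2.914: |R|=1.02533 >1
Stable set (-2.8889, 0).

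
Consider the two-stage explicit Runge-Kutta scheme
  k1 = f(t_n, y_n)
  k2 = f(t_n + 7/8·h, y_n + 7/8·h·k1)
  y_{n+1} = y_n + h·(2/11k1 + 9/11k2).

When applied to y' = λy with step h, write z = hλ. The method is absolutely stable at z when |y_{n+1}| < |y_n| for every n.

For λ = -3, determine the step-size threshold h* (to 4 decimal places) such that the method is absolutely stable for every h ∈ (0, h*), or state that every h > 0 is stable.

Set f=λy, z=hλ:
  k1=λy_n ⇒ h·k1=z·y_n;  k2=λ(1+7/8z)y_n ⇒ h·k2=z(1+7/8z)y_n
  y_{n+1}/y_n = 1 + 2/11z + 9/11z(1+7/8z) = 1 + z + 63/88z²
  Hence R(z) = 1 + z + 63/88z².

Find x<0 with |R(x)|<1.
x=-1.27: |R|=0.8847
R=1: x+63/88x²=0 ⇒ x=−88/63=-1.3968; min R=1−1/(4·63/88)=0.6508>−1
Confirm numerically:
  x=-1.043: |R|=0.73580 <1
  x=-0.841: |R|=0.66535 <1
  x=-0.736: |R|=0.65181 <1
  x=-0.716: |R|=0.65102 <1
  x=-1.763: |R|=1.46217 >1
  x=-1.735: |R|=1.42005 >1
Stable set (-1.3968, 0).

(-1.3968,0); λ=-3 ⇒ h* = (88/63)/3 = 0.4656.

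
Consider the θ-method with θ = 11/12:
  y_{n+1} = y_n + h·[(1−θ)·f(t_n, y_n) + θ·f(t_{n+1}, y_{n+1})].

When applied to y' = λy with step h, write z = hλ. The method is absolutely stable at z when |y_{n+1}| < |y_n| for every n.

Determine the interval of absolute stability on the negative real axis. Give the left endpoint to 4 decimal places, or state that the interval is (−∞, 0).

Test eqn y'=λy, z=hλ:
  y_{n+1} = y_n + z·[1/12·y_n + 11/12·y_{n+1}] ⇒ (1 − 11/12z)y_{n+1} = (1 + 1/12z)y_n
  Hence R(z) = (1 + 1/12z)/(1 − 11/12z).

Solve |R(x)|<1 on ℝ⁻.
x=-0.98: |R|=0.4838
x=-2: |R|=0.2941
x=-10: |R|=0.0164
x=-100: |R|=0.0791
θ=11/12≥1/2 ⇒ |1+1/12x|<|1−11/12x| ∀x<0 ⇒ unbounded interval.

unbounded; (−∞, 0).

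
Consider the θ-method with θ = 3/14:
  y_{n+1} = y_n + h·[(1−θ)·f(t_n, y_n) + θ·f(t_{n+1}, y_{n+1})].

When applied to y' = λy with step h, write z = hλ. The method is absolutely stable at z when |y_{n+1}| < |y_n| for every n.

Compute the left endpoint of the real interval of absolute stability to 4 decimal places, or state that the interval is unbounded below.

Set f=λy, z=hλ:
  y_{n+1} = y_n + z·[11/14·y_n + 3/14·y_{n+1}] ⇒ (1 − 3/14z)y_{n+1} = (1 + 11/14z)y_n
  so R(z) = (1 + 11/14z)/(1 − 3/14z).

Boundary: |R(x)|=1, x<0.
x=-1.61: |R|=0.1970
R=−1: 1+11/14x = −1+3/14x ⇒ -4/7x=2 ⇒ x=2/(-4/7)=-3.5000
Confirm numerically:
  x=-3.067: |R|=0.85070 <1
  x=-2.941: |R|=0.80406 <1
  x=-1.681: |R|=0.23583 <1
  x=-3.648: |R|=1.04747 >1
  x=-3.552: |R|=1.01687 >1
Stable set (-3.5000, 0).

left endpoint -3.5000.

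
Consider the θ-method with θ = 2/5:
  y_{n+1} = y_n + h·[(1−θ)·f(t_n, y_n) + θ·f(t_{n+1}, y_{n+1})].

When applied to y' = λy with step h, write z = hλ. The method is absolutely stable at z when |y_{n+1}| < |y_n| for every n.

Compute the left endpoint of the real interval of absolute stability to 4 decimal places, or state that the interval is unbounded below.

On y'=λy, z=hλ:
  y_{n+1} = y_n + z·[3/5·y_n + 2/5·y_{n+1}] ⇒ (1 − 2/5z)y_{n+1} = (1 + 3/5z)y_n
  Hence R(z) = (1 + 3/5z)/(1 − 2/5z).

Find x<0 with |R(x)|<1.
x=-1.6: |R|=0.0244
R=−1: 1+3/5x = −1+2/5x ⇒ -1/5x=2 ⇒ x=2/(-1/5)=-10.0000
Confirm numerically:
  x=-6.376: |R|=0.79585 <1
  x=-6.296: |R|=0.78945 <1
  x=-4.484: |R|=0.60510 <1
  x=-10.494: |R|=1.01901 >1
  x=-10.182: |R|=1.00718 >1
  x=-10.169: |R|=1.00667 >1
Interval (-10.0000, 0).

z* = -10.0000.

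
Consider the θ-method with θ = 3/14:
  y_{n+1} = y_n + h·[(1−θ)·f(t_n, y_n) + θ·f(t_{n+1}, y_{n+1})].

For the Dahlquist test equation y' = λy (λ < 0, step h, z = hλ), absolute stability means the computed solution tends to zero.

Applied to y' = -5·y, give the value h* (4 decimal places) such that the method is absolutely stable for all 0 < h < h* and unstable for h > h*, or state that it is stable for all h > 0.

(-3.5000,0); λ=-5 ⇒ h* = (7/2)/5 = 0.7000.

Set f=λy, z=hλ:
  y_{n+1} = y_n + z·[11/14·y_n + 3/14·y_{n+1}] ⇒ (1 − 3/14z)y_{n+1} = (1 + 11/14z)y_n
  so R(z) = (1 + 11/14z)/(1 − 3/14z).

Find x<0 with |R(x)|<1.
x=-0.8: |R|=0.3171
R=−1: 1+11/14x = −1+3/14x ⇒ -4/7x=2 ⇒ x=2/(-4/7)=-3.5000
Confirm numerically:
  x=-3.471: |R|=0.99050 <1
  x=-2.346: |R|=0.56118 <1
  x=-1.991: |R|=0.39558 <1
  x=-1.469: |R|=0.11729 <1
  x=-3.969: |R|=1.14483 >1
  x=-3.668: |R|=1.05375 >1
So |R|<1 on (-3.5000, 0).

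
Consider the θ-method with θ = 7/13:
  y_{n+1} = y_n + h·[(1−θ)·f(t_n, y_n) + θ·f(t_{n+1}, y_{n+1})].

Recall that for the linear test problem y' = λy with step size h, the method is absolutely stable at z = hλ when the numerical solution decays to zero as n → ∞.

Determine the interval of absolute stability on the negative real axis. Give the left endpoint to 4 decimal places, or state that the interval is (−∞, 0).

unbounded; (−∞, 0).

With y'=λy (z=hλ):
  y_{n+1} = y_n + z·[6/13·y_n + 7/13·y_{n+1}] ⇒ (1 − 7/13z)y_{n+1} = (1 + 6/13z)y_n
  Hence R(z) = (1 + 6/13z)/(1 − 7/13z).

Solve |R(x)|<1 on ℝ⁻.
x=-1.22: |R|=0.2637
x=-2: |R|=0.0370
x=-10: |R|=0.5663
x=-100: |R|=0.8233
θ=7/13≥1/2 ⇒ |1+6/13x|<|1−7/13x| ∀x<0 ⇒ stable on all of ℝ⁻.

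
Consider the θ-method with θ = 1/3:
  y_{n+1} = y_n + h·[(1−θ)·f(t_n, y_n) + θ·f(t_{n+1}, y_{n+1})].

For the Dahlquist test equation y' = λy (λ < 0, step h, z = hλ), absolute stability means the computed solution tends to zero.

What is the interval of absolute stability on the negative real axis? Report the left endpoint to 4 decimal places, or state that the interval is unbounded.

With y'=λy (z=hλ):
  y_{n+1} = y_n + z·[2/3·y_n + 1/3·y_{n+1}] ⇒ (1 − 1/3z)y_{n+1} = (1 + 2/3z)y_n
  Hence R(z) = (1 + 2/3z)/(1 − 1/3z).

Find x<0 with |R(x)|<1.
x=-0.34: |R|=0.6946
R=−1: 1+2/3x = −1+1/3x ⇒ -1/3x=2 ⇒ x=2/(-1/3)=-6.0000
Confirm numerically:
  x=-5.472: |R|=0.93768 <1
  x=-5.243: |R|=0.90816 <1
  x=-4.943: |R|=0.86693 <1
  x=-4.556: |R|=0.80889 <1
  x=-6.484: |R|=1.05103 >1
  x=-6.369: |R|=1.03939 >1
  x=-6.243: |R|=1.02629 >1
Interval (-6.0000, 0).

(-6.0000, 0).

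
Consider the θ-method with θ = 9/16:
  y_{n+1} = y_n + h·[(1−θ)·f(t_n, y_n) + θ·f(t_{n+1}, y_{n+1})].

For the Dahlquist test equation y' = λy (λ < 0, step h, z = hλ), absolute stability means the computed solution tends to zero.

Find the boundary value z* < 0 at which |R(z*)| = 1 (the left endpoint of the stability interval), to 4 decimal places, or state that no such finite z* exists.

Test eqn y'=λy, z=hλ:
  y_{n+1} = y_n + z·[7/16·y_n + 9/16·y_{n+1}] ⇒ (1 − 9/16z)y_{n+1} = (1 + 7/16z)y_n
  R(z) = (1 + 7/16z)/(1 − 9/16z).

Need |R(x)|<1, x<0.
x=-1.76: |R|=0.1156
x=-2: |R|=0.0588
x=-10: |R|=0.5094
x=-100: |R|=0.7467
θ=9/16≥1/2 ⇒ |1+7/16x|<|1−9/16x| ∀x<0 ⇒ interval (−∞,0).

unbounded; (−∞, 0).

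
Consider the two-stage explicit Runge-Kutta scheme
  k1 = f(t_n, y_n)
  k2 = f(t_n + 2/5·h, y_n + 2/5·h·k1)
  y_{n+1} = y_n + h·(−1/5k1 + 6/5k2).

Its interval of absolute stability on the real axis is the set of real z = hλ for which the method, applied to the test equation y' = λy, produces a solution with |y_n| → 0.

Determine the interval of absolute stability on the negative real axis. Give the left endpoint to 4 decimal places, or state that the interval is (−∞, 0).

z∈(-2.0833,0).

With y'=λy (z=hλ):
  k1=λy_n ⇒ h·k1=z·y_n;  k2=λ(1+2/5z)y_n ⇒ h·k2=z(1+2/5z)y_n
  y_{n+1}/y_n = 1 − 1/5z + 6/5z(1+2/5z) = 1 + z + 12/25z²
  Hence R(z) = 1 + z + 12/25z².

Boundary: |R(x)|=1, x<0.
x=-1.52: |R|=0.5890
R=1: x+12/25x²=0 ⇒ x=−25/12=-2.0833; min R=1−1/(4·12/25)=0.4792>−1
Confirm numerically:
  x=-1.928: |R|=0.85625 <1
  x=-1.674: |R|=0.67109 <1
  x=-1.443: |R|=0.55648 <1
  x=-2.450: |R|=1.43120 >1
  x=-2.225: |R|=1.15130 >1
So |R|<1 on (-2.0833, 0).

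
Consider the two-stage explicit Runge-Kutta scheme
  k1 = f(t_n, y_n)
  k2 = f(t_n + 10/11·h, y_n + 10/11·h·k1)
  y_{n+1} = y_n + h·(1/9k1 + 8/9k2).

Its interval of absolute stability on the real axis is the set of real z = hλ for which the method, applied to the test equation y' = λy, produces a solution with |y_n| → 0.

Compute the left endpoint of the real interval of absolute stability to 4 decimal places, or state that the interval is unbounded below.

On y'=λy, z=hλ:
  k1=λy_n ⇒ h·k1=z·y_n;  k2=λ(1+10/11z)y_n ⇒ h·k2=z(1+10/11z)y_n
  y_{n+1}/y_n = 1 + 1/9z + 8/9z(1+10/11z) = 1 + z + 80/99z²
  R(z) = 1 + z + 80/99z².

Solve |R(x)|<1 on ℝ⁻.
x=-1.52: |R|=1.3470
R=1: x+80/99x²=0 ⇒ x=−99/80=-1.2375; min R=1−1/(4·80/99)=0.6906>−1
Confirm numerically:
  x=-1.203: |R|=0.96646 <1
  x=-0.862: |R|=0.73844 <1
  x=-0.541: |R|=0.69551 <1
  x=-1.825: |R|=1.86641 >1
  x=-1.475: |R|=1.28308 >1
  x=-1.377: |R|=1.15523 >1
Interval (-1.2375, 0).

z* = -1.2375.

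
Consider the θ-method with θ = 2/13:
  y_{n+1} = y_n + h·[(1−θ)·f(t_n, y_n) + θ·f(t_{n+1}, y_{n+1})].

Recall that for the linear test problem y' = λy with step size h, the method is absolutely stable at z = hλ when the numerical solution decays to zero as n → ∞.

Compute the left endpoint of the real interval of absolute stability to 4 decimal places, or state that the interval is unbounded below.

With y'=λy (z=hλ):
  y_{n+1} = y_n + z·[11/13·y_n + 2/13·y_{n+1}] ⇒ (1 − 2/13z)y_{n+1} = (1 + 11/13z)y_n
  so R(z) = (1 + 11/13z)/(1 − 2/13z).

Solve |R(x)|<1 on ℝ⁻.
x=-1.5: |R|=0.2187
R=−1: 1+11/13x = −1+2/13x ⇒ -9/13x=2 ⇒ x=2/(-9/13)=-2.8889
Confirm numerically:
  x=-1.984: |R|=0.52004 <1
  x=-1.557: |R|=0.25611 <1
  x=-1.493: |R|=0.21412 <1
  x=-1.298: |R|=0.08194 <1
  x=-3.411: |R|=1.23706 >1
  x=-3.305: |R|=1.19097 >1
  x=-3.098: |R|=1.09804 >1
So |R|<1 on (-2.8889, 0).

z* = -2.8889.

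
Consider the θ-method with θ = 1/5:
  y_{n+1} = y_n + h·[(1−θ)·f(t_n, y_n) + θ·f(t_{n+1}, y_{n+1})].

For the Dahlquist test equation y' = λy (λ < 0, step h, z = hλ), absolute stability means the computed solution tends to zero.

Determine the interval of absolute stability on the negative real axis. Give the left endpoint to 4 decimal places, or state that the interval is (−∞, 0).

z∈(-3.3333,0).

Test eqn y'=λy, z=hλ:
  y_{n+1} = y_n + z·[4/5·y_n + 1/5·y_{n+1}] ⇒ (1 − 1/5z)y_{n+1} = (1 + 4/5z)y_n
  ⇒ R(z) = (1 + 4/5z)/(1 − 1/5z).

Find x<0 with |R(x)|<1.
x=-1.22: |R|=0.0193
R=−1: 1+4/5x = −1+1/5x ⇒ -3/5x=2 ⇒ x=2/(-3/5)=-3.3333
Confirm numerically:
  x=-2.876: |R|=0.82580 <1
  x=-2.741: |R|=0.77044 <1
  x=-2.489: |R|=0.66177 <1
  x=-1.849: |R|=0.34983 <1
  x=-3.804: |R|=1.16038 >1
  x=-3.558: |R|=1.07876 >1
So |R|<1 on (-3.3333, 0).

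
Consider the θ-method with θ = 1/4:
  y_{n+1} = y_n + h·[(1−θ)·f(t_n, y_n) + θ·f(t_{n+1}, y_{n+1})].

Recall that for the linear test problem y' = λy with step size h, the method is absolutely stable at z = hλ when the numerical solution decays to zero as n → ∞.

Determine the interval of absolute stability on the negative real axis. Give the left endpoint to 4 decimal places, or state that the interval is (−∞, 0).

(-4.0000, 0).

With y'=λy (z=hλ):
  y_{n+1} = y_n + z·[3/4·y_n + 1/4·y_{n+1}] ⇒ (1 − 1/4z)y_{n+1} = (1 + 3/4z)y_n
  R(z) = (1 + 3/4z)/(1 − 1/4z).

Find x<0 with |R(x)|<1.
x=-0.38: |R|=0.6530
R=−1: 1+3/4x = −1+1/4x ⇒ -1/2x=2 ⇒ x=2/(-1/2)=-4.0000
Confirm numerically:
  x=-3.180: |R|=0.77159 <1
  x=-2.974: |R|=0.70576 <1
  x=-2.441: |R|=0.51591 <1
  x=-4.520: |R|=1.12207 >1
  x=-4.380: |R|=1.09069 >1
Stable set (-4.0000, 0).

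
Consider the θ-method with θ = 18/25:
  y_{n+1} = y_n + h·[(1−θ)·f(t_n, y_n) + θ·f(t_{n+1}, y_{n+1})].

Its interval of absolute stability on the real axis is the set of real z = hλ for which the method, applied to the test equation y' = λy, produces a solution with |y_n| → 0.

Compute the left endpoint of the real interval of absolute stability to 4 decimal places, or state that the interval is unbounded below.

With y'=λy (z=hλ):
  y_{n+1} = y_n + z·[7/25·y_n + 18/25·y_{n+1}] ⇒ (1 − 18/25z)y_{n+1} = (1 + 7/25z)y_n
  ⇒ R(z) = (1 + 7/25z)/(1 − 18/25z).

Boundary: |R(x)|=1, x<0.
x=-1.06: |R|=0.3988
x=-2: |R|=0.1803
x=-10: |R|=0.2195
x=-100: |R|=0.3699
θ=18/25≥1/2 ⇒ |1+7/25x|<|1−18/25x| ∀x<0 ⇒ interval (−∞,0).

(−∞, 0) — no finite endpoint.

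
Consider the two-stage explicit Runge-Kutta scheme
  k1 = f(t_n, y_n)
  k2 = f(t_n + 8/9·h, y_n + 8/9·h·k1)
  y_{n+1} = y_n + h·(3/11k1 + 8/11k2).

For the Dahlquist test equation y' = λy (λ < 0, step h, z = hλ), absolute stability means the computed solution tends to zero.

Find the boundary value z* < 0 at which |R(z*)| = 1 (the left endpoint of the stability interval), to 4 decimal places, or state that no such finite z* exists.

With y'=λy (z=hλ):
  k1=λy_n ⇒ h·k1=z·y_n;  k2=λ(1+8/9z)y_n ⇒ h·k2=z(1+8/9z)y_n
  y_{n+1}/y_n = 1 + 3/11z + 8/11z(1+8/9z) = 1 + z + 64/99z²
  R(z) = 1 + z + 64/99z².

Find x<0 with |R(x)|<1.
x=-0.48: |R|=0.6689
R=1: x+64/99x²=0 ⇒ x=−99/64=-1.5469; min R=1−1/(4·64/99)=0.6133>−1
Confirm numerically:
  x=-1.508: |R|=0.96210 <1
  x=-0.921: |R|=0.62736 <1
  x=-0.871: |R|=0.61943 <1
  x=-1.831: |R|=1.33631 >1
  x=-1.717: |R|=1.18884 >1
Interval (-1.5469, 0).

z* = -1.5469.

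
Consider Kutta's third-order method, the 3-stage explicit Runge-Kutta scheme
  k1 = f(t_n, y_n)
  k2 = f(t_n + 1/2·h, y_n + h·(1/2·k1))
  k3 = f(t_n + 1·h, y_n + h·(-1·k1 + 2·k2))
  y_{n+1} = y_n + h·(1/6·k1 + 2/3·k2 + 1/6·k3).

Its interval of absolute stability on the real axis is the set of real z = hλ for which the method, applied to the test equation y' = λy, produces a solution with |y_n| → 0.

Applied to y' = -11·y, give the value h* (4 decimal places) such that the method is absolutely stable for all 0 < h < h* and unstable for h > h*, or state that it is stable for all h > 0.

With y'=λy (z=hλ):
  order 3, 3-stage ⇒ R(z)=1+z+z^2/2+z^3/6
  (e.g. R(-1.26)=0.20040, |R|=0.20040)

Boundary: |R(x)|=1, x<0.
x=-1.26: |R|=0.2004
|R(-2.78)|=1.4966 |R(-2.59)|=1.1316 |R(-1.9)|=0.2382
Bisect:
  x_lo=-3.2917 |R|=2.8183  x_hi=-0.2639 |R|=0.7679
  mid=-1.77778 |R|=0.13398 →hi
  mid=-2.53472 |R|=1.03650 →lo
  mid=-2.15625 |R|=0.50243 →hi
  mid=-2.34548 |R|=0.74537 →hi
  mid=-2.44010 |R|=0.88449 →hi
  mid=-2.48741 |R|=0.95883 →hi
  mid=-2.51106 |R|=0.99724 →hi
  mid=-2.52289 |R|=1.01676 →lo
  mid=-2.51698 |R|=1.00697 →lo
  mid=-2.51402 |R|=1.00210 →lo
  ...
  [-2.51291,-2.51273] ⇒ x*=-2.5127
So |R|<1 on (-2.5127, 0).

(-2.5127,0); λ=-11 ⇒ h* = 0.2284.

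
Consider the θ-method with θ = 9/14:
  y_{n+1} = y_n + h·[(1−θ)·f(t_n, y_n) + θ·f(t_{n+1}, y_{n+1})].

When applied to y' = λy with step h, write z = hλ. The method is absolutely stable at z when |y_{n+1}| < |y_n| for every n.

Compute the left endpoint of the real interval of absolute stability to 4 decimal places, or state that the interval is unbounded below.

Test eqn y'=λy, z=hλ:
  y_{n+1} = y_n + z·[5/14·y_n + 9/14·y_{n+1}] ⇒ (1 − 9/14z)y_{n+1} = (1 + 5/14z)y_n
  so R(z) = (1 + 5/14z)/(1 − 9/14z).

Boundary: |R(x)|=1, x<0.
x=-0.42: |R|=0.6693
x=-2: |R|=0.1250
x=-10: |R|=0.3462
x=-100: |R|=0.5317
θ=9/14≥1/2 ⇒ |1+5/14x|<|1−9/14x| ∀x<0 ⇒ unbounded interval.

unbounded; (−∞, 0).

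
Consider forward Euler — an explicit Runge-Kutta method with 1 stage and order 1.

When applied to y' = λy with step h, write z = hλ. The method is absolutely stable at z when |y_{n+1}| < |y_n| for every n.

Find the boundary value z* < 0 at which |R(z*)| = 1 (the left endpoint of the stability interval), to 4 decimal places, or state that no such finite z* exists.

Set f=λy, z=hλ:
  order 1, 1-stage ⇒ R(z)=1+z
  (e.g. R(-0.66)=0.34000, |R|=0.34000)

Need |R(x)|<1, x<0.
x=-0.66: |R|=0.3400
|R(-1.28)|=0.2800 |R(-0.85)|=0.1500 |R(-0.61)|=0.3900
Bisect:
  x_lo=-2.6315 |R|=1.6315  x_hi=-0.2511 |R|=0.7489
  mid=-1.44130 |R|=0.44130 →hi
  mid=-2.03642 |R|=1.03642 →lo
  mid=-1.73886 |R|=0.73886 →hi
  mid=-1.88764 |R|=0.88764 →hi
  mid=-1.96203 |R|=0.96203 →hi
  mid=-1.99923 |R|=0.99923 →hi
  mid=-2.01783 |R|=1.01783 →lo
  mid=-2.00853 |R|=1.00853 →lo
  mid=-2.00388 |R|=1.00388 →lo
  mid=-2.00155 |R|=1.00155 →lo
  ...
  [-2.00010,-1.99996] ⇒ x*=-2.0000
So |R|<1 on (-2.0000, 0).

left endpoint -2.0000.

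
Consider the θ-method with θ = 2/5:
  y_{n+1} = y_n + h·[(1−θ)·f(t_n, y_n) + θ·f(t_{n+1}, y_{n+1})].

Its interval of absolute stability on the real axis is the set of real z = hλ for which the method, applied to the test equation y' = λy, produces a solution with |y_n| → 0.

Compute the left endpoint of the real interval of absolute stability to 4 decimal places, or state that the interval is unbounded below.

On y'=λy, z=hλ:
  y_{n+1} = y_n + z·[3/5·y_n + 2/5·y_{n+1}] ⇒ (1 − 2/5z)y_{n+1} = (1 + 3/5z)y_n
  so R(z) = (1 + 3/5z)/(1 − 2/5z).

Solve |R(x)|<1 on ℝ⁻.
x=-1.05: |R|=0.2606
R=−1: 1+3/5x = −1+2/5x ⇒ -1/5x=2 ⇒ x=2/(-1/5)=-10.0000
Confirm numerically:
  x=-6.759: |R|=0.82498 <1
  x=-6.426: |R|=0.79980 <1
  x=-5.991: |R|=0.76393 <1
  x=-5.854: |R|=0.75186 <1
  x=-10.425: |R|=1.01644 >1
  x=-10.146: |R|=1.00577 >1
Stable set (-10.0000, 0).

left endpoint -10.0000.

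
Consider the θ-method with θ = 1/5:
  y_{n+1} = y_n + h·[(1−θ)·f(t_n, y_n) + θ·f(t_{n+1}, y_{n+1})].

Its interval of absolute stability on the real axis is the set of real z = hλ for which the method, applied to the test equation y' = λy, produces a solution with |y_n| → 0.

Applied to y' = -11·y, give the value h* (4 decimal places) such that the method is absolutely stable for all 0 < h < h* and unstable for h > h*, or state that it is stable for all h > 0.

(-3.3333,0); λ=-11 ⇒ h* = (10/3)/11 = 0.3030.

With y'=λy (z=hλ):
  y_{n+1} = y_n + z·[4/5·y_n + 1/5·y_{n+1}] ⇒ (1 − 1/5z)y_{n+1} = (1 + 4/5z)y_n
  R(z) = (1 + 4/5z)/(1 − 1/5z).

Solve |R(x)|<1 on ℝ⁻.
x=-1.18: |R|=0.0453
R=−1: 1+4/5x = −1+1/5x ⇒ -3/5x=2 ⇒ x=2/(-3/5)=-3.3333
Confirm numerically:
  x=-3.186: |R|=0.94601 <1
  x=-2.863: |R|=0.82055 <1
  x=-2.077: |R|=0.46743 <1
  x=-3.901: |R|=1.19133 >1
  x=-3.833: |R|=1.16970 >1
Stable set (-3.3333, 0).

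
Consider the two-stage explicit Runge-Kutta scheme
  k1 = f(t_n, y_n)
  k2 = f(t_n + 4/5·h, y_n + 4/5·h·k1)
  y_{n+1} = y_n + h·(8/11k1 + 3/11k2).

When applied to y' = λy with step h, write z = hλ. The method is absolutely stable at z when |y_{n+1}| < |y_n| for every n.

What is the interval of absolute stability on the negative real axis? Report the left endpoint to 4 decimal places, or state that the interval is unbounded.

z∈(-4.5833,0).

On y'=λy, z=hλ:
  k1=λy_n ⇒ h·k1=z·y_n;  k2=λ(1+4/5z)y_n ⇒ h·k2=z(1+4/5z)y_n
  y_{n+1}/y_n = 1 + 8/11z + 3/11z(1+4/5z) = 1 + z + 12/55z²
  so R(z) = 1 + z + 12/55z².

Need |R(x)|<1, x<0.
x=-1.03: |R|=0.2015
R=1: x+12/55x²=0 ⇒ x=−55/12=-4.5833; min R=1−1/(4·12/55)=-0.1458>−1
Confirm numerically:
  x=-3.751: |R|=0.31882 <1
  x=-3.632: |R|=0.24613 <1
  x=-1.921: |R|=0.11586 <1
  x=-5.165: |R|=1.65549 >1
  x=-5.021: |R|=1.47946 >1
  x=-4.958: |R|=1.40529 >1
Stable set (-4.5833, 0).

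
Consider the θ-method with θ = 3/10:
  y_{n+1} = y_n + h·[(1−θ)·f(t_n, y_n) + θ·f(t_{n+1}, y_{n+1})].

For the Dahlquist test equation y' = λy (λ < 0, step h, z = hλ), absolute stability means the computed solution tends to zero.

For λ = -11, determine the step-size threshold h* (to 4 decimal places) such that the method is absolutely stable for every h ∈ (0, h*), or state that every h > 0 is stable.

On y'=λy, z=hλ:
  y_{n+1} = y_n + z·[7/10·y_n + 3/10·y_{n+1}] ⇒ (1 − 3/10z)y_{n+1} = (1 + 7/10z)y_n
  Hence R(z) = (1 + 7/10z)/(1 − 3/10z).

Find x<0 with |R(x)|<1.
x=-0.55: |R|=0.5279
R=−1: 1+7/10x = −1+3/10x ⇒ -2/5x=2 ⇒ x=2/(-2/5)=-5.0000
Confirm numerically:
  x=-3.484: |R|=0.70350 <1
  x=-3.427: |R|=0.68976 <1
  x=-2.893: |R|=0.54880 <1
  x=-2.830: |R|=0.53056 <1
  x=-5.402: |R|=1.06136 >1
  x=-5.126: |R|=1.01986 >1
  x=-5.097: |R|=1.01534 >1
So |R|<1 on (-5.0000, 0).

(-5.0000,0); λ=-11 ⇒ h* = (5)/11 = 0.4545.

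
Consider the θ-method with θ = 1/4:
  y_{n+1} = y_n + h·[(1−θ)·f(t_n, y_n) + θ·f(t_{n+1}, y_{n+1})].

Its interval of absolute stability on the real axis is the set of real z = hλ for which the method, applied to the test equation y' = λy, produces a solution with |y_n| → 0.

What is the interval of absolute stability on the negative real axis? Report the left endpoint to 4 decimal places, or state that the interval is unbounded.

z∈(-4.0000,0).

Set f=λy, z=hλ:
  y_{n+1} = y_n + z·[3/4·y_n + 1/4·y_{n+1}] ⇒ (1 − 1/4z)y_{n+1} = (1 + 3/4z)y_n
  ⇒ R(z) = (1 + 3/4z)/(1 − 1/4z).

Boundary: |R(x)|=1, x<0.
x=-1.21: |R|=0.0710
R=−1: 1+3/4x = −1+1/4x ⇒ -1/2x=2 ⇒ x=2/(-1/2)=-4.0000
Confirm numerically:
  x=-3.216: |R|=0.78271 <1
  x=-2.176: |R|=0.40933 <1
  x=-1.931: |R|=0.30231 <1
  x=-1.673: |R|=0.17962 <1
  x=-4.169: |R|=1.04138 >1
  x=-4.075: |R|=1.01858 >1
Interval (-4.0000, 0).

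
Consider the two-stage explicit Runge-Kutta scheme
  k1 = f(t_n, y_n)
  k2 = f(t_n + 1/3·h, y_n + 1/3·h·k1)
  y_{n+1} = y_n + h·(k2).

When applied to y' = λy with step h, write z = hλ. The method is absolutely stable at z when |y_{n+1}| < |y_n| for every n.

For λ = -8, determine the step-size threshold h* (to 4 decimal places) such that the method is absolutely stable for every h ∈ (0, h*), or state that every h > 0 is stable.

Set f=λy, z=hλ:
  k1=λy_n ⇒ h·k1=z·y_n;  k2=λ(1+1/3z)y_n ⇒ h·k2=z(1+1/3z)y_n
  y_{n+1}/y_n = 1 + z(1+1/3z) = 1 + z + 1/3z²
  ⇒ R(z) = 1 + z + 1/3z².

Find x<0 with |R(x)|<1.
x=-1.39: |R|=0.2540
R=1: x+1/3x²=0 ⇒ x=−3=-3.0000; min R=1−1/(4·1/3)=0.2500>−1
Confirm numerically:
  x=-2.214: |R|=0.41993 <1
  x=-2.198: |R|=0.41240 <1
  x=-2.175: |R|=0.40187 <1
  x=-1.888: |R|=0.30018 <1
  x=-3.556: |R|=1.65905 >1
  x=-3.393: |R|=1.44448 >1
Interval (-3.0000, 0).

(-3.0000,0); λ=-8 ⇒ h* = (3)/8 = 0.3750.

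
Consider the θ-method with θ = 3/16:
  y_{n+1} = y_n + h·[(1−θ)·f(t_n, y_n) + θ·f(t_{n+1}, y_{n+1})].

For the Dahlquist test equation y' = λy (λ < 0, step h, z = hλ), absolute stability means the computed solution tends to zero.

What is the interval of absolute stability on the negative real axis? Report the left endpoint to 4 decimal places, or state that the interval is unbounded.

z∈(-3.2000,0).

With y'=λy (z=hλ):
  y_{n+1} = y_n + z·[13/16·y_n + 3/16·y_{n+1}] ⇒ (1 − 3/16z)y_{n+1} = (1 + 13/16z)y_n
  so R(z) = (1 + 13/16z)/(1 − 3/16z).

Boundary: |R(x)|=1, x<0.
x=-1.15: |R|=0.0540
R=−1: 1+13/16x = −1+3/16x ⇒ -5/8x=2 ⇒ x=2/(-5/8)=-3.2000
Confirm numerically:
  x=-2.462: |R|=0.68443 <1
  x=-2.387: |R|=0.64898 <1
  x=-2.155: |R|=0.53483 <1
  x=-3.452: |R|=1.09561 >1
  x=-3.276: |R|=1.02943 >1
  x=-3.268: |R|=1.02635 >1
Stable set (-3.2000, 0).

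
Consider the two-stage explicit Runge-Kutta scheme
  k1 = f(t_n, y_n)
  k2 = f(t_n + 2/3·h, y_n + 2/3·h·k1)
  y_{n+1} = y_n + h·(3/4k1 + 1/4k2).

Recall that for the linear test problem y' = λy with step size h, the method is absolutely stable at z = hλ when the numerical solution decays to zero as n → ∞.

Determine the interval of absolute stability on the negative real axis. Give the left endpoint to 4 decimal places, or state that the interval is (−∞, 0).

Set f=λy, z=hλ:
  k1=λy_n ⇒ h·k1=z·y_n;  k2=λ(1+2/3z)y_n ⇒ h·k2=z(1+2/3z)y_n
  y_{n+1}/y_n = 1 + 3/4z + 1/4z(1+2/3z) = 1 + z + 1/6z²
  Hence R(z) = 1 + z + 1/6z².

Need |R(x)|<1, x<0.
x=-1.55: |R|=0.1496
R=1: x+1/6x²=0 ⇒ x=−6=-6.0000; min R=1−1/(4·1/6)=-0.5000>−1
Confirm numerically:
  x=-4.043: |R|=0.31869 <1
  x=-3.632: |R|=0.43343 <1
  x=-3.541: |R|=0.45122 <1
  x=-6.560: |R|=1.61227 >1
  x=-6.383: |R|=1.40745 >1
  x=-6.101: |R|=1.10270 >1
Interval (-6.0000, 0).

z∈(-6.0000,0).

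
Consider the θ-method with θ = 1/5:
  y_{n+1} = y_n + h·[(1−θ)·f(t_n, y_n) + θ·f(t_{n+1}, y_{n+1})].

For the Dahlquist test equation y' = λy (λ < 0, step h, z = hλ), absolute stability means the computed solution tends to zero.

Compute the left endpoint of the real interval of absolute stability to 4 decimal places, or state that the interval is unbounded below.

left endpoint -3.3333.

On y'=λy, z=hλ:
  y_{n+1} = y_n + z·[4/5·y_n + 1/5·y_{n+1}] ⇒ (1 − 1/5z)y_{n+1} = (1 + 4/5z)y_n
  R(z) = (1 + 4/5z)/(1 − 1/5z).

Solve |R(x)|<1 on ℝ⁻.
x=-1.33: |R|=0.0506
R=−1: 1+4/5x = −1+1/5x ⇒ -3/5x=2 ⇒ x=2/(-3/5)=-3.3333
Confirm numerically:
  x=-3.277: |R|=0.97958 <1
  x=-2.416: |R|=0.62891 <1
  x=-2.388: |R|=0.61613 <1
  x=-1.428: |R|=0.11077 <1
  x=-3.868: |R|=1.18088 >1
  x=-3.846: |R|=1.17386 >1
  x=-3.834: |R|=1.17002 >1
So |R|<1 on (-3.3333, 0).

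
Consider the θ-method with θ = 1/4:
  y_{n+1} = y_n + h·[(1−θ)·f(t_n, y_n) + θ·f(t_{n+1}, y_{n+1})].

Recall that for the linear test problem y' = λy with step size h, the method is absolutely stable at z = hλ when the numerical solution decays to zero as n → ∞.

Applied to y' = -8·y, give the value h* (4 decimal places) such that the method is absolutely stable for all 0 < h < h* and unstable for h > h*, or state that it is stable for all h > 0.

Test eqn y'=λy, z=hλ:
  y_{n+1} = y_n + z·[3/4·y_n + 1/4·y_{n+1}] ⇒ (1 − 1/4z)y_{n+1} = (1 + 3/4z)y_n
  ⇒ R(z) = (1 + 3/4z)/(1 − 1/4z).

Need |R(x)|<1, x<0.
x=-0.48: |R|=0.5714
R=−1: 1+3/4x = −1+1/4x ⇒ -1/2x=2 ⇒ x=2/(-1/2)=-4.0000
Confirm numerically:
  x=-2.990: |R|=0.71102 <1
  x=-2.888: |R|=0.67712 <1
  x=-1.871: |R|=0.27474 <1
  x=-1.766: |R|=0.22511 <1
  x=-4.489: |R|=1.11521 >1
  x=-4.141: |R|=1.03464 >1
Interval (-4.0000, 0).

(-4.0000,0); λ=-8 ⇒ h* = (4)/8 = 0.5000.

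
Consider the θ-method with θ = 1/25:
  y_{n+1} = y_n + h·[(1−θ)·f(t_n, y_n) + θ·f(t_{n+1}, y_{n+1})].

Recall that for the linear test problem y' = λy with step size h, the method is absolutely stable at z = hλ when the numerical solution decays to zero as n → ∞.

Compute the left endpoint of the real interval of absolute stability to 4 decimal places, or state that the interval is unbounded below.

left endpoint -2.1739.

With y'=λy (z=hλ):
  y_{n+1} = y_n + z·[24/25·y_n + 1/25·y_{n+1}] ⇒ (1 − 1/25z)y_{n+1} = (1 + 24/25z)y_n
  Hence R(z) = (1 + 24/25z)/(1 − 1/25z).

Find x<0 with |R(x)|<1.
x=-0.54: |R|=0.4714
R=−1: 1+24/25x = −1+1/25x ⇒ -23/25x=2 ⇒ x=2/(-23/25)=-2.1739
Confirm numerically:
  x=-2.115: |R|=0.95003 <1
  x=-1.486: |R|=0.40263 <1
  x=-1.376: |R|=0.30422 <1
  x=-1.059: |R|=0.01596 <1
  x=-2.511: |R|=1.28181 >1
  x=-2.453: |R|=1.23382 >1
So |R|<1 on (-2.1739, 0).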